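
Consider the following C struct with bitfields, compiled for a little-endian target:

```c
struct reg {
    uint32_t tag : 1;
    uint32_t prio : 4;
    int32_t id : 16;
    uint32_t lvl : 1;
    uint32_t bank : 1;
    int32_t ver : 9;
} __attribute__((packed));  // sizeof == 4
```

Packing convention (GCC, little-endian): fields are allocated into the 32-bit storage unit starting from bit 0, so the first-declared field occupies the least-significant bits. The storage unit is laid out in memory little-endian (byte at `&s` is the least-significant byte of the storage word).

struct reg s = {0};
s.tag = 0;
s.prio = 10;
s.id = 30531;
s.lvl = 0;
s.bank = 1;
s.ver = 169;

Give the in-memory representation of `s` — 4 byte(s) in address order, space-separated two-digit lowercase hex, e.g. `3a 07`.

tag (1b) val=0 bits=0x0 at bit 0: 0x00000000
prio (4b) val=10 bits=0xa at bit 1: 0x00000014
id (16b) val=30531 bits=0x7743 at bit 5: 0x000ee874
lvl (1b) val=0 bits=0x0 at bit 21: 0x000ee874
bank (1b) val=1 bits=0x1 at bit 22: 0x004ee874
ver (9b) val=169 bits=0xa9 at bit 23: 0x54cee874
word = 0x54cee874 → little-endian bytes:
  [0]=0x74  [1]=0xe8  [2]=0xce  [3]=0x54

74 e8 ce 54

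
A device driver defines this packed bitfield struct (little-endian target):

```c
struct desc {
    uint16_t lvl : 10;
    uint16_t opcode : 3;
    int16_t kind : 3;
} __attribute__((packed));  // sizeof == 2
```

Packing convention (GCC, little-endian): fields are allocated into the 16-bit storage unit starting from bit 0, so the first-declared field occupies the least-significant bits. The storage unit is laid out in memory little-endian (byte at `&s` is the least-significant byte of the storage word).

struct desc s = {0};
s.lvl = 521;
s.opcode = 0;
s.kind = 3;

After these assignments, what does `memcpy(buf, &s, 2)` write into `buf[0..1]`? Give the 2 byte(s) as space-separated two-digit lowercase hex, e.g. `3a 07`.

09 62

lvl:10 = 521 → 0x209 << 0 → word 0x0209
opcode:3 = 0 → 0x0 << 10 → word 0x0209
kind:3 = 3 → 0x3 << 13 → word 0x6209
word = 0x6209 → little-endian bytes:
  [0]=0x09  [1]=0x62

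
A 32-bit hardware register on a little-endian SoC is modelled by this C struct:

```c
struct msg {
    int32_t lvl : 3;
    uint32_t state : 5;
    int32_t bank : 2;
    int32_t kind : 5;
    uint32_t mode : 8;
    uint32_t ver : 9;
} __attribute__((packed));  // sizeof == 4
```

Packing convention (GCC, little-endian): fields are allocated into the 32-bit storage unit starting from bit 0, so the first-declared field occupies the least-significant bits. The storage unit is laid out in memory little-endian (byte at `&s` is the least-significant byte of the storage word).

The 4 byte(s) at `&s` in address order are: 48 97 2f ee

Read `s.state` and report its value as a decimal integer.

9

[0]=0x48 [1]=0x97 [2]=0x2f [3]=0xee (little-endian) → word 0xee2f9748
lvl:3 @ bit 0 → (0xee2f9748>>0)&0x7 = 0x0
state:5 @ bit 3 → (0xee2f9748>>3)&0x1f = 0x9  ←
bank:2 @ bit 8 → (0xee2f9748>>8)&0x3 = 0x3
kind:5 @ bit 10 → (0xee2f9748>>10)&0x1f = 0x5
mode:8 @ bit 15 → (0xee2f9748>>15)&0xff = 0x5f
ver:9 @ bit 23 → (0xee2f9748>>23)&0x1ff = 0x1dc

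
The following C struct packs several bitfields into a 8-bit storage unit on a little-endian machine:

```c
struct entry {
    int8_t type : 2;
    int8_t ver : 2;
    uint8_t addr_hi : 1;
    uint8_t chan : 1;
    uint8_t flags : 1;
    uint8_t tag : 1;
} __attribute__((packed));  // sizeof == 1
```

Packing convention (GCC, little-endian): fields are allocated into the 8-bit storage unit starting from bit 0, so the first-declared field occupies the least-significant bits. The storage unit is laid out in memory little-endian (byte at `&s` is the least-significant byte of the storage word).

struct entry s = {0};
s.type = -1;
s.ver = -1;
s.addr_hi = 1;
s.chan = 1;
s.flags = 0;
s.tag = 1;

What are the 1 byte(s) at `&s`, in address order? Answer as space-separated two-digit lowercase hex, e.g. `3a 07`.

bf

type (2b) val=-1 bits=0x3 at bit 0: 0x03
ver (2b) val=-1 bits=0x3 at bit 2: 0x0f
addr_hi (1b) val=1 bits=0x1 at bit 4: 0x1f
chan (1b) val=1 bits=0x1 at bit 5: 0x3f
flags (1b) val=0 bits=0x0 at bit 6: 0x3f
tag (1b) val=1 bits=0x1 at bit 7: 0xbf
word = 0xbf → little-endian bytes:
  [0]=0xbf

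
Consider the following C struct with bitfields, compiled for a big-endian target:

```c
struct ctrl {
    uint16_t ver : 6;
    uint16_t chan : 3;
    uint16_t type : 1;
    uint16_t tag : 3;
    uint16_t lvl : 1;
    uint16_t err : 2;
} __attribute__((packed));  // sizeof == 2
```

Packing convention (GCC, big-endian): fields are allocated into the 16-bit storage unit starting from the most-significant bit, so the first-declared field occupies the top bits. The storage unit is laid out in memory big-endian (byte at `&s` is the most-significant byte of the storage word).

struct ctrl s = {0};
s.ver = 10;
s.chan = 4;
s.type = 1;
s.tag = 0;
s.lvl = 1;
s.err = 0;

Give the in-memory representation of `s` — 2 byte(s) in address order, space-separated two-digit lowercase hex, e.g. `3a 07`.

2a 44

ver:6 = 10 → 0xa << 10 → word 0x2800
chan:3 = 4 → 0x4 << 7 → word 0x2a00
type:1 = 1 → 0x1 << 6 → word 0x2a40
tag:3 = 0 → 0x0 << 3 → word 0x2a40
lvl:1 = 1 → 0x1 << 2 → word 0x2a44
err:2 = 0 → 0x0 << 0 → word 0x2a44
word = 0x2a44 → big-endian bytes:
  [0]=0x2a  [1]=0x44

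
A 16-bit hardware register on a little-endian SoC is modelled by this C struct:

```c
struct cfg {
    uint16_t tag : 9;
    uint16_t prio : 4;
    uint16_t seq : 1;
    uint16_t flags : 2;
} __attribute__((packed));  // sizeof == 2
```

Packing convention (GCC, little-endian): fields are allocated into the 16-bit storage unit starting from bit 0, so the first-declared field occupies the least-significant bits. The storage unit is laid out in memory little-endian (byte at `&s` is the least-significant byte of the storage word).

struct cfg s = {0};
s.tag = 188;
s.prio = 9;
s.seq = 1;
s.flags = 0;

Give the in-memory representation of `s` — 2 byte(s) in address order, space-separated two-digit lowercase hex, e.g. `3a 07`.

tag (9b) val=188 bits=0xbc at bit 0: 0x00bc
prio (4b) val=9 bits=0x9 at bit 9: 0x12bc
seq (1b) val=1 bits=0x1 at bit 13: 0x32bc
flags (2b) val=0 bits=0x0 at bit 14: 0x32bc
word = 0x32bc → little-endian bytes:
  [0]=0xbc  [1]=0x32

bc 32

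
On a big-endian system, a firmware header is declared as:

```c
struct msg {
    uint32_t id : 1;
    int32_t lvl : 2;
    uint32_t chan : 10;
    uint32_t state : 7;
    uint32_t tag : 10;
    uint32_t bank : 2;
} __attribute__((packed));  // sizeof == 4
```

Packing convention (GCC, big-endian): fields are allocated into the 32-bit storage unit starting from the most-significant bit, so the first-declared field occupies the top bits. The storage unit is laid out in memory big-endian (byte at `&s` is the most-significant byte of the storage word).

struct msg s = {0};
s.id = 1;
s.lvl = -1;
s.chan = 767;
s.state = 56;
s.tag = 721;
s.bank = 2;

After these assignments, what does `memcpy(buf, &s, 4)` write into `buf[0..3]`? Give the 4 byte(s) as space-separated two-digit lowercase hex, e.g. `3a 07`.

[31+:1] id=1 & 0x1 = 0x1; word=0x80000000
[29+:2] lvl=-1 & 0x3 = 0x3; word=0xe0000000
[19+:10] chan=767 & 0x3ff = 0x2ff; word=0xf7f80000
[12+:7] state=56 & 0x7f = 0x38; word=0xf7fb8000
[2+:10] tag=721 & 0x3ff = 0x2d1; word=0xf7fb8b44
[0+:2] bank=2 & 0x3 = 0x2; word=0xf7fb8b46
word = 0xf7fb8b46 → big-endian bytes:
  [0]=0xf7  [1]=0xfb  [2]=0x8b  [3]=0x46

f7 fb 8b 46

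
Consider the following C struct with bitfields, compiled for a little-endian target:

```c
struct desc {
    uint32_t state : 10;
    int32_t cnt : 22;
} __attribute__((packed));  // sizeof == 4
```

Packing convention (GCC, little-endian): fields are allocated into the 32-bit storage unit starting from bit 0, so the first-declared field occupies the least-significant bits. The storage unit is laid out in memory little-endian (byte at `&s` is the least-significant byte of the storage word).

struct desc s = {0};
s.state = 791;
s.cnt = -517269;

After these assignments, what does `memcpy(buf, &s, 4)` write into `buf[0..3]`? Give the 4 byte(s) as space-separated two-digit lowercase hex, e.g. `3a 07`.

state (10b) val=791 bits=0x317 at bit 0: 0x00000317
cnt (22b) val=-517269 bits=0x381b6b at bit 10: 0xe06daf17
word = 0xe06daf17 → little-endian bytes:
  [0]=0x17  [1]=0xaf  [2]=0x6d  [3]=0xe0

17 af 6d e0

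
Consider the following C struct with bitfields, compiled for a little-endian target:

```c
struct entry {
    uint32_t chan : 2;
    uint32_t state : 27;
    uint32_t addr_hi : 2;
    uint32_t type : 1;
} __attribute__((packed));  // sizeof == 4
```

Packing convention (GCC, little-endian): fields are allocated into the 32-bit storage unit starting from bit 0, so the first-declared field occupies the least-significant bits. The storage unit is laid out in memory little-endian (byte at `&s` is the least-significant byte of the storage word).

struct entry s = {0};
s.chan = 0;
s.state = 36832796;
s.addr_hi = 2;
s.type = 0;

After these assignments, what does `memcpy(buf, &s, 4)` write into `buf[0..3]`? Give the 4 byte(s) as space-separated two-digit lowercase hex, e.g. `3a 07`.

[0+:2] chan=0 & 0x3 = 0x0; word=0x00000000
[2+:27] state=36832796 & 0x7ffffff = 0x232061c; word=0x08c81870
[29+:2] addr_hi=2 & 0x3 = 0x2; word=0x48c81870
[31+:1] type=0 & 0x1 = 0x0; word=0x48c81870
word = 0x48c81870 → little-endian bytes:
  [0]=0x70  [1]=0x18  [2]=0xc8  [3]=0x48

70 18 c8 48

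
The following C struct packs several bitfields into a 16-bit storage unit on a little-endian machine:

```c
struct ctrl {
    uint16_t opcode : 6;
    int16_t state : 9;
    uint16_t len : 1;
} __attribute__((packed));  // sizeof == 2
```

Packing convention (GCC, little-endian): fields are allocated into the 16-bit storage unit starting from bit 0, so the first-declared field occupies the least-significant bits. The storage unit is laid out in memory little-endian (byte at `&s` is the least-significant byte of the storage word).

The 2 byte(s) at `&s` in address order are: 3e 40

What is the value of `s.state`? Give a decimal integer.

[0]=0x3e [1]=0x40 (little-endian) → word 0x403e
opcode:6 @ bit 0 → (0x403e>>0)&0x3f = 0x3e
state:9 @ bit 6 → (0x403e>>6)&0x1ff = 0x100  ←
len:1 @ bit 15 → (0x403e>>15)&0x1 = 0x0
state signed 9b, MSB=1: 256 - 512 = -256

-256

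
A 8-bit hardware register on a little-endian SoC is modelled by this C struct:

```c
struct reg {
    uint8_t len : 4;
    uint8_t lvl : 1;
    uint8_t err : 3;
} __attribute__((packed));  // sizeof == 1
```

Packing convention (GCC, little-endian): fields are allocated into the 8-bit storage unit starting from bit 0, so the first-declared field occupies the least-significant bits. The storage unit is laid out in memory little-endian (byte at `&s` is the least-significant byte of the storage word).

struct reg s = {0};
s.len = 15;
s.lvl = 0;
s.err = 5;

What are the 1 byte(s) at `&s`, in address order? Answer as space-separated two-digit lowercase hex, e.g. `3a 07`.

af

len (4b) val=15 bits=0xf at bit 0: 0x0f
lvl (1b) val=0 bits=0x0 at bit 4: 0x0f
err (3b) val=5 bits=0x5 at bit 5: 0xaf
word = 0xaf → little-endian bytes:
  [0]=0xaf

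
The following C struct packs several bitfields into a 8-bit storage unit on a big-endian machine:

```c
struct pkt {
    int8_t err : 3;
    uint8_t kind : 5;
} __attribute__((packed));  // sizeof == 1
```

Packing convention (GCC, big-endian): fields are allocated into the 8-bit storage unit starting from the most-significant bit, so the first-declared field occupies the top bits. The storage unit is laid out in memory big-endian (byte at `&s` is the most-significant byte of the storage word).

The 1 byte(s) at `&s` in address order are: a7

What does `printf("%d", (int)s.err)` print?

[0]=0xa7 (big-endian) → word 0xa7
err:3 @ bit 5 → (0xa7>>5)&0x7 = 0x5  ←
kind:5 @ bit 0 → (0xa7>>0)&0x1f = 0x7
err signed 3b, MSB=1: 5 - 8 = -3

-3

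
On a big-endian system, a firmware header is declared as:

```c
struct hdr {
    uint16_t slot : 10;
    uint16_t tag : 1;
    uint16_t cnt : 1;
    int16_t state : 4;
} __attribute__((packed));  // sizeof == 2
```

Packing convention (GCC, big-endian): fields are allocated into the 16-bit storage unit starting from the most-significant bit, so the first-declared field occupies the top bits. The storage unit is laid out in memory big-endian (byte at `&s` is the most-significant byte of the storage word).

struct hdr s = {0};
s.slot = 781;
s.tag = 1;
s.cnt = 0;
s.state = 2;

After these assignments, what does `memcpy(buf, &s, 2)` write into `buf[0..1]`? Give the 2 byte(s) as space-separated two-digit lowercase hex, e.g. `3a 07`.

c3 62

slot:10 = 781 → 0x30d << 6 → word 0xc340
tag:1 = 1 → 0x1 << 5 → word 0xc360
cnt:1 = 0 → 0x0 << 4 → word 0xc360
state:4 = 2 → 0x2 << 0 → word 0xc362
word = 0xc362 → big-endian bytes:
  [0]=0xc3  [1]=0x62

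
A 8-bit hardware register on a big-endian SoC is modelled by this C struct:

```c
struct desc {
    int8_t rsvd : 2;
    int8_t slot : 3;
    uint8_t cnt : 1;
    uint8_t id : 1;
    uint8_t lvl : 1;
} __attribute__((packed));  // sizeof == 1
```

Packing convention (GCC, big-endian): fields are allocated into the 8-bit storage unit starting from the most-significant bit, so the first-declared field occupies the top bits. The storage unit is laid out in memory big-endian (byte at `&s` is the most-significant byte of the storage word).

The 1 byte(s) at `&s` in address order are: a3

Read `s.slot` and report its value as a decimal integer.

[0]=0xa3 (big-endian) → word 0xa3
rsvd [6+:2] = (word>>6) & 0x3 = 2
slot [3+:3] = (word>>3) & 0x7 = 4  ←
cnt [2+:1] = (word>>2) & 0x1 = 0
id [1+:1] = (word>>1) & 0x1 = 1
lvl [0+:1] = (word>>0) & 0x1 = 1
slot signed 3b, MSB=1: 4 - 8 = -4

-4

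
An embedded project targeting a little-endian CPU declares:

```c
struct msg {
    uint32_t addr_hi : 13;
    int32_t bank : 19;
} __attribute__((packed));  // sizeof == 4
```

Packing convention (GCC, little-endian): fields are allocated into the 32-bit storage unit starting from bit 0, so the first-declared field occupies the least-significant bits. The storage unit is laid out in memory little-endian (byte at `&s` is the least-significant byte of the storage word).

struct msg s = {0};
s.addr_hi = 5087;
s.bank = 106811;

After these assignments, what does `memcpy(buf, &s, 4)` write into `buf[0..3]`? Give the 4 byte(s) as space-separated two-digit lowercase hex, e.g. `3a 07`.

df 73 27 34

[0+:13] addr_hi=5087 & 0x1fff = 0x13df; word=0x000013df
[13+:19] bank=106811 & 0x7ffff = 0x1a13b; word=0x342773df
word = 0x342773df → little-endian bytes:
  [0]=0xdf  [1]=0x73  [2]=0x27  [3]=0x34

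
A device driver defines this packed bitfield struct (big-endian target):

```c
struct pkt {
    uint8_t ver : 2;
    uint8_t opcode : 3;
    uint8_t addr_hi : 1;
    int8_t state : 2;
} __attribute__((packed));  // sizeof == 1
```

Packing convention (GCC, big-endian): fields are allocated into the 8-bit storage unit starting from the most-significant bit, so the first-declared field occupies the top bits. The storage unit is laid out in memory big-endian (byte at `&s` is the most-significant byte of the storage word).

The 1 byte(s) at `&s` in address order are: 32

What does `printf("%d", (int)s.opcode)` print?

6

[0]=0x32 (big-endian) → word 0x32
ver:2 @ bit 6 → (0x32>>6)&0x3 = 0x0
opcode:3 @ bit 3 → (0x32>>3)&0x7 = 0x6  ←
addr_hi:1 @ bit 2 → (0x32>>2)&0x1 = 0x0
state:2 @ bit 0 → (0x32>>0)&0x3 = 0x2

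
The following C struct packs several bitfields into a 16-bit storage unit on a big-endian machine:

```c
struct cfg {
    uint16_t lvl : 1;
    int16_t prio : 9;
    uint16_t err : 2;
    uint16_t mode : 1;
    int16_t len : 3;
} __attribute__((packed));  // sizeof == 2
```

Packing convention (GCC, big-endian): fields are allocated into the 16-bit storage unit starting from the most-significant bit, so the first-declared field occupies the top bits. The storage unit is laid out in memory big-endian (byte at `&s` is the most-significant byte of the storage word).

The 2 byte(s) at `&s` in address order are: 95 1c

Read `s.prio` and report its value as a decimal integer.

84

[0]=0x95 [1]=0x1c (big-endian) → word 0x951c
lvl:1 @ bit 15 → (0x951c>>15)&0x1 = 0x1
prio:9 @ bit 6 → (0x951c>>6)&0x1ff = 0x54  ←
err:2 @ bit 4 → (0x951c>>4)&0x3 = 0x1
mode:1 @ bit 3 → (0x951c>>3)&0x1 = 0x1
len:3 @ bit 0 → (0x951c>>0)&0x7 = 0x4
prio signed 9b, MSB=0: value = 84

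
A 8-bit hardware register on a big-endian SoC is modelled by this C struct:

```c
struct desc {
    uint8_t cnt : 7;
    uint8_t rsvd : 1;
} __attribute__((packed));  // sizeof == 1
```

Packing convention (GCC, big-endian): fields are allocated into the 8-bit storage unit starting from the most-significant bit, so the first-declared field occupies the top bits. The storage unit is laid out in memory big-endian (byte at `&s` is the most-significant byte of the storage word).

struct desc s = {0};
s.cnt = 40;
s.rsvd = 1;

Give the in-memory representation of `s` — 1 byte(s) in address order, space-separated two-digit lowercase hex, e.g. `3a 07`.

[1+:7] cnt=40 & 0x7f = 0x28; word=0x50
[0+:1] rsvd=1 & 0x1 = 0x1; word=0x51
word = 0x51 → big-endian bytes:
  [0]=0x51

51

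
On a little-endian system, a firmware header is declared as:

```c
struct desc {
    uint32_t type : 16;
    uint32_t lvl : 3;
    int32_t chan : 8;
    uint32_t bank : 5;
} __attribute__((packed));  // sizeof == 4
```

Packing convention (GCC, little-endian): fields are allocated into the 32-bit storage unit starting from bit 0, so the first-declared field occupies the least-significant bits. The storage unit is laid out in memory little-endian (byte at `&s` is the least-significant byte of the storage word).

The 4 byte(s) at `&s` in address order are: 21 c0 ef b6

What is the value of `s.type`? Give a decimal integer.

49185

[0]=0x21 [1]=0xc0 [2]=0xef [3]=0xb6 (little-endian) → word 0xb6efc021
type:16 @ bit 0 → (0xb6efc021>>0)&0xffff = 0xc021  ←
lvl:3 @ bit 16 → (0xb6efc021>>16)&0x7 = 0x7
chan:8 @ bit 19 → (0xb6efc021>>19)&0xff = 0xdd
bank:5 @ bit 27 → (0xb6efc021>>27)&0x1f = 0x16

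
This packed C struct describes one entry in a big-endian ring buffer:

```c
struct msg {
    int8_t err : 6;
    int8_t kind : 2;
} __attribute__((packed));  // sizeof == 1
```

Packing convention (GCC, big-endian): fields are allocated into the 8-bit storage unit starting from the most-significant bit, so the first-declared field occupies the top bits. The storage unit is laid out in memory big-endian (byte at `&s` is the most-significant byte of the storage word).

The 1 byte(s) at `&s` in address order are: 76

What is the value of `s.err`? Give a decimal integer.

29

[0]=0x76 (big-endian) → word 0x76
err [2+:6] = (word>>2) & 0x3f = 29  ←
kind [0+:2] = (word>>0) & 0x3 = 2
err signed 6b, MSB=0: value = 29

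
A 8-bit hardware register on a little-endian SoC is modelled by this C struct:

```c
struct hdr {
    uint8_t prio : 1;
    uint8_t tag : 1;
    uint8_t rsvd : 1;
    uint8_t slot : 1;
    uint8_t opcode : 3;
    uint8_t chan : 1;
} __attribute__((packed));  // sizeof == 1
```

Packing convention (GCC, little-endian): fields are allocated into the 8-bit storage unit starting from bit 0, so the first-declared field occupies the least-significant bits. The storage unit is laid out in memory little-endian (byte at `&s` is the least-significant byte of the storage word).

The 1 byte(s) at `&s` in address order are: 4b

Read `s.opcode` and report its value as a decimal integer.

[0]=0x4b (little-endian) → word 0x4b
prio:1 @ bit 0 → (0x4b>>0)&0x1 = 0x1
tag:1 @ bit 1 → (0x4b>>1)&0x1 = 0x1
rsvd:1 @ bit 2 → (0x4b>>2)&0x1 = 0x0
slot:1 @ bit 3 → (0x4b>>3)&0x1 = 0x1
opcode:3 @ bit 4 → (0x4b>>4)&0x7 = 0x4  ←
chan:1 @ bit 7 → (0x4b>>7)&0x1 = 0x0

4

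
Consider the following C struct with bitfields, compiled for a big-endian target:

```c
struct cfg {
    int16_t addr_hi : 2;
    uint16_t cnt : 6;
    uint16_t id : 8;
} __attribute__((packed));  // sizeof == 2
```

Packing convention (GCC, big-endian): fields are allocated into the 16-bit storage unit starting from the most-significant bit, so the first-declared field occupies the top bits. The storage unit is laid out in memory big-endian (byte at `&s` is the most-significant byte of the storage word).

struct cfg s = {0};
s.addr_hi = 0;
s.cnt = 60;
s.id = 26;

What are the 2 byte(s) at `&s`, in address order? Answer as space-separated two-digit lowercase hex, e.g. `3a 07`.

3c 1a

addr_hi (2b) val=0 bits=0x0 at bit 14: 0x0000
cnt (6b) val=60 bits=0x3c at bit 8: 0x3c00
id (8b) val=26 bits=0x1a at bit 0: 0x3c1a
word = 0x3c1a → big-endian bytes:
  [0]=0x3c  [1]=0x1a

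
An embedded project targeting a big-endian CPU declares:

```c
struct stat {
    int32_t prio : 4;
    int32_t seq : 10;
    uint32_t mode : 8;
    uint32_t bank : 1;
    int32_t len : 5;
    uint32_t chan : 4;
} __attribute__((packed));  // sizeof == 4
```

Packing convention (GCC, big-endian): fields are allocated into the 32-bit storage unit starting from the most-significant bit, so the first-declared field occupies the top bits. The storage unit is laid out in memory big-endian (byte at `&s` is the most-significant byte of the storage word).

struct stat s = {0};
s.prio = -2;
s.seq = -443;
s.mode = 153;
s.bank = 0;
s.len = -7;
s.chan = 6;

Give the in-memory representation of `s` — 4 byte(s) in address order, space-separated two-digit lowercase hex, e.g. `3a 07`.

[28+:4] prio=-2 & 0xf = 0xe; word=0xe0000000
[18+:10] seq=-443 & 0x3ff = 0x245; word=0xe9140000
[10+:8] mode=153 & 0xff = 0x99; word=0xe9166400
[9+:1] bank=0 & 0x1 = 0x0; word=0xe9166400
[4+:5] len=-7 & 0x1f = 0x19; word=0xe9166590
[0+:4] chan=6 & 0xf = 0x6; word=0xe9166596
word = 0xe9166596 → big-endian bytes:
  [0]=0xe9  [1]=0x16  [2]=0x65  [3]=0x96

e9 16 65 96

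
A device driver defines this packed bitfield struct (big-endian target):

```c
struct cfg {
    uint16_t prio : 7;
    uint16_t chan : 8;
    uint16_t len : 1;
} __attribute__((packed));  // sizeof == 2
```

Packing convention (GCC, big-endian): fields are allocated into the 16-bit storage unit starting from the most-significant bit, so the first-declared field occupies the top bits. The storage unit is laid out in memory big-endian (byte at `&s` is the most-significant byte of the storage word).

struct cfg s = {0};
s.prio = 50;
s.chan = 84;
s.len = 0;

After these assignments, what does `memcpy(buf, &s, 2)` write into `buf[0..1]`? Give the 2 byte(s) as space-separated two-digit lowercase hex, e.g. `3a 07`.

64 a8

prio:7 = 50 → 0x32 << 9 → word 0x6400
chan:8 = 84 → 0x54 << 1 → word 0x64a8
len:1 = 0 → 0x0 << 0 → word 0x64a8
word = 0x64a8 → big-endian bytes:
  [0]=0x64  [1]=0xa8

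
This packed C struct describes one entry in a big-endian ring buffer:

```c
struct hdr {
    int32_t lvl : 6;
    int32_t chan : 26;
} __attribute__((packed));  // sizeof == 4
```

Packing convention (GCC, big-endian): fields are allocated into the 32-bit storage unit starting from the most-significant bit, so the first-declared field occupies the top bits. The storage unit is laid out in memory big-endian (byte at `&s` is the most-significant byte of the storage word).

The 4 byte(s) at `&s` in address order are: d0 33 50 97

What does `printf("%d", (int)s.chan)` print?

3362967

[0]=0xd0 [1]=0x33 [2]=0x50 [3]=0x97 (big-endian) → word 0xd0335097
lvl:6 @ bit 26 → (0xd0335097>>26)&0x3f = 0x34
chan:26 @ bit 0 → (0xd0335097>>0)&0x3ffffff = 0x335097  ←
chan signed 26b, MSB=0: value = 3362967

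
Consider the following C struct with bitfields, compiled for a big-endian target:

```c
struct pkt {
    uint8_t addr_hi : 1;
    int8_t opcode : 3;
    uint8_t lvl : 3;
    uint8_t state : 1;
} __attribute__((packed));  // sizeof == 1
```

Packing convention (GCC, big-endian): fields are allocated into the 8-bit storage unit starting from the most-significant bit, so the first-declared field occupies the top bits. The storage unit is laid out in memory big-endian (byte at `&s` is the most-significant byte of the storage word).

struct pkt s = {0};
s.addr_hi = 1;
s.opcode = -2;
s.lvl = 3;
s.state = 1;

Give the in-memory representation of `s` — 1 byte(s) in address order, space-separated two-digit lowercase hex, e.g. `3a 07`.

e7

addr_hi (1b) val=1 bits=0x1 at bit 7: 0x80
opcode (3b) val=-2 bits=0x6 at bit 4: 0xe0
lvl (3b) val=3 bits=0x3 at bit 1: 0xe6
state (1b) val=1 bits=0x1 at bit 0: 0xe7
word = 0xe7 → big-endian bytes:
  [0]=0xe7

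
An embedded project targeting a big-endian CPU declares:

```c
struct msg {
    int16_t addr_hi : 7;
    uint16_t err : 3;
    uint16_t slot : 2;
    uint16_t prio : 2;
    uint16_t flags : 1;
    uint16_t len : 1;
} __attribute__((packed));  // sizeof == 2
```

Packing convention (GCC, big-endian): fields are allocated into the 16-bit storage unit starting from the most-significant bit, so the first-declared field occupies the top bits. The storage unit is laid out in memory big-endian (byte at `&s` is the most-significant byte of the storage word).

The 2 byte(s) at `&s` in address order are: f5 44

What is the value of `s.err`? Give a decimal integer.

5

[0]=0xf5 [1]=0x44 (big-endian) → word 0xf544
addr_hi [9+:7] = (word>>9) & 0x7f = 122
err [6+:3] = (word>>6) & 0x7 = 5  ←
slot [4+:2] = (word>>4) & 0x3 = 0
prio [2+:2] = (word>>2) & 0x3 = 1
flags [1+:1] = (word>>1) & 0x1 = 0
len [0+:1] = (word>>0) & 0x1 = 0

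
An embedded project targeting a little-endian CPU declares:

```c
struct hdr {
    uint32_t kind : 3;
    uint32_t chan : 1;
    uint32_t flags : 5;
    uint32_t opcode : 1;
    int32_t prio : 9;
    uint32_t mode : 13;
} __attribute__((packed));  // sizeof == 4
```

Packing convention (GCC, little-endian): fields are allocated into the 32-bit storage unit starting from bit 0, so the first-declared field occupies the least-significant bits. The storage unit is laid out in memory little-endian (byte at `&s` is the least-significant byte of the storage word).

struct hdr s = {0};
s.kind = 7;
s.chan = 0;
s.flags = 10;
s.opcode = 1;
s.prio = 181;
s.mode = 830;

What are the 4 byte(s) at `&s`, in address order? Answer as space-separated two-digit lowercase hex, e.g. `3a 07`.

kind:3 = 7 → 0x7 << 0 → word 0x00000007
chan:1 = 0 → 0x0 << 3 → word 0x00000007
flags:5 = 10 → 0xa << 4 → word 0x000000a7
opcode:1 = 1 → 0x1 << 9 → word 0x000002a7
prio:9 = 181 → 0xb5 << 10 → word 0x0002d6a7
mode:13 = 830 → 0x33e << 19 → word 0x19f2d6a7
word = 0x19f2d6a7 → little-endian bytes:
  [0]=0xa7  [1]=0xd6  [2]=0xf2  [3]=0x19

a7 d6 f2 19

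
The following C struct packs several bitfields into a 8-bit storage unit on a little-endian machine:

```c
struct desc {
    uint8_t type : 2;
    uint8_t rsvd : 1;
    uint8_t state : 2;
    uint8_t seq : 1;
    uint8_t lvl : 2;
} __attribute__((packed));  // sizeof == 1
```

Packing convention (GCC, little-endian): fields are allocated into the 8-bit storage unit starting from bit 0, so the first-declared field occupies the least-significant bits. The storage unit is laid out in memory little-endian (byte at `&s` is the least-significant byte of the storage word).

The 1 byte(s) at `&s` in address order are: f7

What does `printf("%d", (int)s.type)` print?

[0]=0xf7 (little-endian) → word 0xf7
type:2 @ bit 0 → (0xf7>>0)&0x3 = 0x3  ←
rsvd:1 @ bit 2 → (0xf7>>2)&0x1 = 0x1
state:2 @ bit 3 → (0xf7>>3)&0x3 = 0x2
seq:1 @ bit 5 → (0xf7>>5)&0x1 = 0x1
lvl:2 @ bit 6 → (0xf7>>6)&0x3 = 0x3

3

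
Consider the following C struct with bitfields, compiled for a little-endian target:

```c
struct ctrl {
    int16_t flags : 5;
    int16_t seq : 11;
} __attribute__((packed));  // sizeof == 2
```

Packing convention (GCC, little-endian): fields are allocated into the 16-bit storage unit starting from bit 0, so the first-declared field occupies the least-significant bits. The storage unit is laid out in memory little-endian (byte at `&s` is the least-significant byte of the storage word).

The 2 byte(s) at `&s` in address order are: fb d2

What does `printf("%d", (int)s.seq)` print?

-361

[0]=0xfb [1]=0xd2 (little-endian) → word 0xd2fb
flags:5 @ bit 0 → (0xd2fb>>0)&0x1f = 0x1b
seq:11 @ bit 5 → (0xd2fb>>5)&0x7ff = 0x697  ←
seq signed 11b, MSB=1: 1687 - 2048 = -361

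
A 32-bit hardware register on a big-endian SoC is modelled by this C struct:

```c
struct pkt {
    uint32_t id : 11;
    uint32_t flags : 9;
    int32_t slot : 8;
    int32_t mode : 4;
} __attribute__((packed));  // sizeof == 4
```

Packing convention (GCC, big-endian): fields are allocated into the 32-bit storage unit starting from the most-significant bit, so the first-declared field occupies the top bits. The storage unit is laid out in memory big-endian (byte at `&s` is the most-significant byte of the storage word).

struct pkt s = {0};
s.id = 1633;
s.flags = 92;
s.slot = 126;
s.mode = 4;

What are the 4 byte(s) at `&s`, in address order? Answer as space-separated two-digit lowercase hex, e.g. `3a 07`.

cc 25 c7 e4

[21+:11] id=1633 & 0x7ff = 0x661; word=0xcc200000
[12+:9] flags=92 & 0x1ff = 0x5c; word=0xcc25c000
[4+:8] slot=126 & 0xff = 0x7e; word=0xcc25c7e0
[0+:4] mode=4 & 0xf = 0x4; word=0xcc25c7e4
word = 0xcc25c7e4 → big-endian bytes:
  [0]=0xcc  [1]=0x25  [2]=0xc7  [3]=0xe4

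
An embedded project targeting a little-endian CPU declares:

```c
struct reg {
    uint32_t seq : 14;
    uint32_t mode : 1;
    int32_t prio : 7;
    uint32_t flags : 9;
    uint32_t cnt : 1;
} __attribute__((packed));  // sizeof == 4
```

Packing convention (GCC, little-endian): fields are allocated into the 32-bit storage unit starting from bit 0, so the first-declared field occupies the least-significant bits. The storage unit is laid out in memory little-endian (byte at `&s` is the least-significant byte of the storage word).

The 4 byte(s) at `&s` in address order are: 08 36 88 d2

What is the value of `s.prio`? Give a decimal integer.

16

[0]=0x08 [1]=0x36 [2]=0x88 [3]=0xd2 (little-endian) → word 0xd2883608
seq:14 @ bit 0 → (0xd2883608>>0)&0x3fff = 0x3608
mode:1 @ bit 14 → (0xd2883608>>14)&0x1 = 0x0
prio:7 @ bit 15 → (0xd2883608>>15)&0x7f = 0x10  ←
flags:9 @ bit 22 → (0xd2883608>>22)&0x1ff = 0x14a
cnt:1 @ bit 31 → (0xd2883608>>31)&0x1 = 0x1
prio signed 7b, MSB=0: value = 16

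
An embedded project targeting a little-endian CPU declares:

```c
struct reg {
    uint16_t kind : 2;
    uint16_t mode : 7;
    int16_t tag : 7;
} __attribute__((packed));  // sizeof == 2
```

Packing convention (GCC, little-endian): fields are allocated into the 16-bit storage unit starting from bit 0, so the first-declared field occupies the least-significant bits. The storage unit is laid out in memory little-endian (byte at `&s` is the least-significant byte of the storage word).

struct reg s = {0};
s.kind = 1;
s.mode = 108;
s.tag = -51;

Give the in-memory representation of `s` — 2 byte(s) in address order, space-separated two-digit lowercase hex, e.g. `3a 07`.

b1 9b

kind (2b) val=1 bits=0x1 at bit 0: 0x0001
mode (7b) val=108 bits=0x6c at bit 2: 0x01b1
tag (7b) val=-51 bits=0x4d at bit 9: 0x9bb1
word = 0x9bb1 → little-endian bytes:
  [0]=0xb1  [1]=0x9b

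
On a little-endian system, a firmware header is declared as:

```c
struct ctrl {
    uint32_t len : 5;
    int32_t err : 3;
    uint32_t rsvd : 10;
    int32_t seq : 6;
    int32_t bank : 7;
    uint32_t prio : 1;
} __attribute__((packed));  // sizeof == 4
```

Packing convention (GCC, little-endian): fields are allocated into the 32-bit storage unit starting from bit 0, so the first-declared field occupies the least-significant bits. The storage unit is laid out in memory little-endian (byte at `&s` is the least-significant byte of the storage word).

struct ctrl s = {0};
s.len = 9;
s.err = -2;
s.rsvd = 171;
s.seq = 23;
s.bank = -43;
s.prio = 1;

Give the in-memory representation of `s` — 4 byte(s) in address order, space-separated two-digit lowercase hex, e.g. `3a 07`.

len:5 = 9 → 0x9 << 0 → word 0x00000009
err:3 = -2 → 0x6 << 5 → word 0x000000c9
rsvd:10 = 171 → 0xab << 8 → word 0x0000abc9
seq:6 = 23 → 0x17 << 18 → word 0x005cabc9
bank:7 = -43 → 0x55 << 24 → word 0x555cabc9
prio:1 = 1 → 0x1 << 31 → word 0xd55cabc9
word = 0xd55cabc9 → little-endian bytes:
  [0]=0xc9  [1]=0xab  [2]=0x5c  [3]=0xd5

c9 ab 5c d5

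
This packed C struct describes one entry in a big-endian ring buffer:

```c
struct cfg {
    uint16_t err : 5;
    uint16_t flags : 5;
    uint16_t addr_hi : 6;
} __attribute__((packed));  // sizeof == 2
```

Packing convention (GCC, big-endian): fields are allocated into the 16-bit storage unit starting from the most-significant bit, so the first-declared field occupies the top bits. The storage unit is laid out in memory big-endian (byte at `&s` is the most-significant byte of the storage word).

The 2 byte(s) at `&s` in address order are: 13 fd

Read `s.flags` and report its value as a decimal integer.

15

[0]=0x13 [1]=0xfd (big-endian) → word 0x13fd
err [11+:5] = (word>>11) & 0x1f = 2
flags [6+:5] = (word>>6) & 0x1f = 15  ←
addr_hi [0+:6] = (word>>0) & 0x3f = 61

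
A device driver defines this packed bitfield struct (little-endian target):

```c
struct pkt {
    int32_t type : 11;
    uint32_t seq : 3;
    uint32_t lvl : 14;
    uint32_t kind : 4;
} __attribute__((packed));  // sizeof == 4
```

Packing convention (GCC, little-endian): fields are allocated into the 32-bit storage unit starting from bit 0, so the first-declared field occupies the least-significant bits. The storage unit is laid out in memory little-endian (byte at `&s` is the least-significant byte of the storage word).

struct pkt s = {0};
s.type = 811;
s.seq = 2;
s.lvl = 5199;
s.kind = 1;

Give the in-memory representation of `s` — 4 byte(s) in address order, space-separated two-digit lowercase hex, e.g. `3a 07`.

type (11b) val=811 bits=0x32b at bit 0: 0x0000032b
seq (3b) val=2 bits=0x2 at bit 11: 0x0000132b
lvl (14b) val=5199 bits=0x144f at bit 14: 0x0513d32b
kind (4b) val=1 bits=0x1 at bit 28: 0x1513d32b
word = 0x1513d32b → little-endian bytes:
  [0]=0x2b  [1]=0xd3  [2]=0x13  [3]=0x15

2b d3 13 15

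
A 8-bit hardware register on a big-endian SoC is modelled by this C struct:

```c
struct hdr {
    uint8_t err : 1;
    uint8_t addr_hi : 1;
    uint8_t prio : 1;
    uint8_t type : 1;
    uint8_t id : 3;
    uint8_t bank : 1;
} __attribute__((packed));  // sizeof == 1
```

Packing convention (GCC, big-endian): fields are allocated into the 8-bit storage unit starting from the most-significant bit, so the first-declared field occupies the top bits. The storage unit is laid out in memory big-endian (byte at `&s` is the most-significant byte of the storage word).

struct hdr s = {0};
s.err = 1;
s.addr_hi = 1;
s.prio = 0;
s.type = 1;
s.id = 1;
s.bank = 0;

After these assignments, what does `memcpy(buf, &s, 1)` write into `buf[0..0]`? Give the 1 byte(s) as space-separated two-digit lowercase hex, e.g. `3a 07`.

err:1 = 1 → 0x1 << 7 → word 0x80
addr_hi:1 = 1 → 0x1 << 6 → word 0xc0
prio:1 = 0 → 0x0 << 5 → word 0xc0
type:1 = 1 → 0x1 << 4 → word 0xd0
id:3 = 1 → 0x1 << 1 → word 0xd2
bank:1 = 0 → 0x0 << 0 → word 0xd2
word = 0xd2 → big-endian bytes:
  [0]=0xd2

d2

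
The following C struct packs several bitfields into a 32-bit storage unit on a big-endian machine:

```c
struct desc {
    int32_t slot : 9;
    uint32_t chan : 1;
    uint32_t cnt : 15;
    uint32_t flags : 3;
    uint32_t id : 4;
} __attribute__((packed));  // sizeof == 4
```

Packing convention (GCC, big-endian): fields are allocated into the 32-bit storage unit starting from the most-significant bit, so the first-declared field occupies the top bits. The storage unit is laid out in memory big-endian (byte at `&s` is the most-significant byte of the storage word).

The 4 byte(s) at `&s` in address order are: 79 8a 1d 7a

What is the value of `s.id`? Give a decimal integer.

10

[0]=0x79 [1]=0x8a [2]=0x1d [3]=0x7a (big-endian) → word 0x798a1d7a
slot [23+:9] = (word>>23) & 0x1ff = 243
chan [22+:1] = (word>>22) & 0x1 = 0
cnt [7+:15] = (word>>7) & 0x7fff = 5178
flags [4+:3] = (word>>4) & 0x7 = 7
id [0+:4] = (word>>0) & 0xf = 10  ←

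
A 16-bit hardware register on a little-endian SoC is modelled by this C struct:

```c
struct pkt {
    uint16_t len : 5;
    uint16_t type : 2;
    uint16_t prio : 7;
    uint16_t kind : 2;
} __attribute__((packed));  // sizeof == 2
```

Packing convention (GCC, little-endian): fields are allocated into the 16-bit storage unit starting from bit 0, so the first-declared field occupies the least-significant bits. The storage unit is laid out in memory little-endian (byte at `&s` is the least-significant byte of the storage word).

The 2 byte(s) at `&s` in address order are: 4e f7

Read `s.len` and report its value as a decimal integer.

[0]=0x4e [1]=0xf7 (little-endian) → word 0xf74e
len:5 @ bit 0 → (0xf74e>>0)&0x1f = 0xe  ←
type:2 @ bit 5 → (0xf74e>>5)&0x3 = 0x2
prio:7 @ bit 7 → (0xf74e>>7)&0x7f = 0x6e
kind:2 @ bit 14 → (0xf74e>>14)&0x3 = 0x3

14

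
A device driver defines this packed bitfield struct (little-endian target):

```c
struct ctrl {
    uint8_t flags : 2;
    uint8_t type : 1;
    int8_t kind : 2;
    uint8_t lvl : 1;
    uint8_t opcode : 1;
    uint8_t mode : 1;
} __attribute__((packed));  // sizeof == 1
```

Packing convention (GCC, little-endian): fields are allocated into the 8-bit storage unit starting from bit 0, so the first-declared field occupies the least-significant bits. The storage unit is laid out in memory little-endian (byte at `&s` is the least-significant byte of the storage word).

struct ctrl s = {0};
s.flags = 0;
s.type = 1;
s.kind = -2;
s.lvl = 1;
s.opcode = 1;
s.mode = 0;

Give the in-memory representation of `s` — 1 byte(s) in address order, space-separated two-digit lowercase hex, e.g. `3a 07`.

74

flags:2 = 0 → 0x0 << 0 → word 0x00
type:1 = 1 → 0x1 << 2 → word 0x04
kind:2 = -2 → 0x2 << 3 → word 0x14
lvl:1 = 1 → 0x1 << 5 → word 0x34
opcode:1 = 1 → 0x1 << 6 → word 0x74
mode:1 = 0 → 0x0 << 7 → word 0x74
word = 0x74 → little-endian bytes:
  [0]=0x74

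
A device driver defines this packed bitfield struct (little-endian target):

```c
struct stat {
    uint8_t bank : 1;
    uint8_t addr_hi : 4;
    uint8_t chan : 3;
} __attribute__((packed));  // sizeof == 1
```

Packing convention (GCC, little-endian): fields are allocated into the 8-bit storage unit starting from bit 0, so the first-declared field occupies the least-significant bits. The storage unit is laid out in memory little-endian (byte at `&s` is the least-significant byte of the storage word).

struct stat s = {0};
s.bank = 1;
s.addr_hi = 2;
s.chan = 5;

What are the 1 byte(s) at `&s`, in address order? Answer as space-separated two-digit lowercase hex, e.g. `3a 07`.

[0+:1] bank=1 & 0x1 = 0x1; word=0x01
[1+:4] addr_hi=2 & 0xf = 0x2; word=0x05
[5+:3] chan=5 & 0x7 = 0x5; word=0xa5
word = 0xa5 → little-endian bytes:
  [0]=0xa5

a5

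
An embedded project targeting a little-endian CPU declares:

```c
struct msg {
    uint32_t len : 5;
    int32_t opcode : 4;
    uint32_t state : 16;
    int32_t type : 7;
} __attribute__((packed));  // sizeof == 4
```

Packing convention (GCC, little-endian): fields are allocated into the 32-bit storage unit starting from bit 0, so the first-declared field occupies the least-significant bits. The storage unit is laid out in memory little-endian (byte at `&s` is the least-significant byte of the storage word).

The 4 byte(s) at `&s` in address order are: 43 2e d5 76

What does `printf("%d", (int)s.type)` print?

59

[0]=0x43 [1]=0x2e [2]=0xd5 [3]=0x76 (little-endian) → word 0x76d52e43
len:5 @ bit 0 → (0x76d52e43>>0)&0x1f = 0x3
opcode:4 @ bit 5 → (0x76d52e43>>5)&0xf = 0x2
state:16 @ bit 9 → (0x76d52e43>>9)&0xffff = 0x6a97
type:7 @ bit 25 → (0x76d52e43>>25)&0x7f = 0x3b  ←
type signed 7b, MSB=0: value = 59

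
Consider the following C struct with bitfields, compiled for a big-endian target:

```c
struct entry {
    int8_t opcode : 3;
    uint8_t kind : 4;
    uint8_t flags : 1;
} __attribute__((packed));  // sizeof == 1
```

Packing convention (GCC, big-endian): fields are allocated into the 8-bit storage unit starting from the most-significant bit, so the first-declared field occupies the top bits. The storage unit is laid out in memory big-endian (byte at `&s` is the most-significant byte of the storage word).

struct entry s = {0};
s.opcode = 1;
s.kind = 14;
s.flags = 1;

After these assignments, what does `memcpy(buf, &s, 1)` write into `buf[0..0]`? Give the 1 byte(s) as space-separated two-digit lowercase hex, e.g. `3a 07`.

opcode (3b) val=1 bits=0x1 at bit 5: 0x20
kind (4b) val=14 bits=0xe at bit 1: 0x3c
flags (1b) val=1 bits=0x1 at bit 0: 0x3d
word = 0x3d → big-endian bytes:
  [0]=0x3d

3d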